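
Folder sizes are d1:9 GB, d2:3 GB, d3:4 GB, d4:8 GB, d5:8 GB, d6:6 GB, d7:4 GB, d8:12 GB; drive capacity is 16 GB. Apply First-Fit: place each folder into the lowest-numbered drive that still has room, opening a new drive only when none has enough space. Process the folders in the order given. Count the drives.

4

d1 (9 GB) → drive 1 (remaining 7 GB)
d2 (3 GB) → drive 1 (remaining 4 GB)
d3 (4 GB) → drive 1 (remaining 0 GB)
d4 (8 GB) → drive 2 (remaining 8 GB)
d5 (8 GB) → drive 2 (remaining 0 GB)
d6 (6 GB) → drive 3 (remaining 10 GB)
d7 (4 GB) → drive 3 (remaining 6 GB)
d8 (12 GB) → drive 4 (remaining 4 GB)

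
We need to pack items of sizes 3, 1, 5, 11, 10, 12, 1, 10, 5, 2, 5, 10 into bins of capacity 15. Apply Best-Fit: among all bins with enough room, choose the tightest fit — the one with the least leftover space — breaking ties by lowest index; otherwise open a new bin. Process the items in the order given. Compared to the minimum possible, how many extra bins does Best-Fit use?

Best-Fit: [3,1,5] [11] [10,5] [12,1,2] [10,5] [10] → 6 bins.
Total size 75; any packing needs at least ⌈75/15⌉ = 5 bins.
An optimal packing achieves that bound: [12,3] [11,2,1,1] [10,5] [10,5] [10,5] → 5 bins.
Excess: 6 − 5 = 1.

1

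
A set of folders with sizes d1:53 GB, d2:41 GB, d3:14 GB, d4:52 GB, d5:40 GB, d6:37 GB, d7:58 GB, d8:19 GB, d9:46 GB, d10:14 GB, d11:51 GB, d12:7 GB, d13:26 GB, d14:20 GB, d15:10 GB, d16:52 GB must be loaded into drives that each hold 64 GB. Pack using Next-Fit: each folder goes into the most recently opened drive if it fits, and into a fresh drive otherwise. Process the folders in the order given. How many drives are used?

11 drives

Put d1 (53 GB) in drive 1; 11 GB remain.
Put d2 (41 GB) in drive 2; 23 GB remain.
Put d3 (14 GB) in drive 2; 9 GB remain.
Put d4 (52 GB) in drive 3; 12 GB remain.
Put d5 (40 GB) in drive 4; 24 GB remain.
Put d6 (37 GB) in drive 5; 27 GB remain.
Put d7 (58 GB) in drive 6; 6 GB remain.
Put d8 (19 GB) in drive 7; 45 GB remain.
Put d9 (46 GB) in drive 8; 18 GB remain.
Put d10 (14 GB) in drive 8; 4 GB remain.
Put d11 (51 GB) in drive 9; 13 GB remain.
Put d12 (7 GB) in drive 9; 6 GB remain.
Put d13 (26 GB) in drive 10; 38 GB remain.
Put d14 (20 GB) in drive 10; 18 GB remain.
Put d15 (10 GB) in drive 10; 8 GB remain.
Put d16 (52 GB) in drive 11; 12 GB remain.
Final drives: [53] [41,14] [52] [40] [37] [58] [19] [46,14] [51,7] [26,20,10] [52].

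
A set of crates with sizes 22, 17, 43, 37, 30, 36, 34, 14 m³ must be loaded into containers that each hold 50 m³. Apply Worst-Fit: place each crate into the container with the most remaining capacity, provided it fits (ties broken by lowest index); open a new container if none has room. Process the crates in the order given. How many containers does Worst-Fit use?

6

Put 22 m³ in container 1; 28 m³ remain.
Put 17 m³ in container 1; 11 m³ remain.
Put 43 m³ in container 2; 7 m³ remain.
Put 37 m³ in container 3; 13 m³ remain.
Put 30 m³ in container 4; 20 m³ remain.
Put 36 m³ in container 5; 14 m³ remain.
Put 34 m³ in container 6; 16 m³ remain.
Put 14 m³ in container 4; 6 m³ remain.
Final containers: [22,17] [43] [37] [30,14] [36] [34].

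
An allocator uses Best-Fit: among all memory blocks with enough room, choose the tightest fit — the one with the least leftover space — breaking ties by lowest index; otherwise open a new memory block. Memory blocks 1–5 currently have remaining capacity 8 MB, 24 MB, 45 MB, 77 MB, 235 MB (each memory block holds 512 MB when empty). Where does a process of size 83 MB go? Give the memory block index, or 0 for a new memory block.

Memory blocks with room: memory block 5 (235 MB).
Tightest fit is memory block 5 with 235 MB free.

5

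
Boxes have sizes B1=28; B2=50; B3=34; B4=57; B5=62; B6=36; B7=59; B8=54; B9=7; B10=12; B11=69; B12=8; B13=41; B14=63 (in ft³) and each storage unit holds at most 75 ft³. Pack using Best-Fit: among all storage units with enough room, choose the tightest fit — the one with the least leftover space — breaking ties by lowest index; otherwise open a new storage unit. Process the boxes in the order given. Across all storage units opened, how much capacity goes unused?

170

Put B1 (28 ft³) in storage unit 1; 47 ft³ remain.
Put B2 (50 ft³) in storage unit 2; 25 ft³ remain.
Put B3 (34 ft³) in storage unit 1; 13 ft³ remain.
Put B4 (57 ft³) in storage unit 3; 18 ft³ remain.
Put B5 (62 ft³) in storage unit 4; 13 ft³ remain.
Put B6 (36 ft³) in storage unit 5; 39 ft³ remain.
Put B7 (59 ft³) in storage unit 6; 16 ft³ remain.
Put B8 (54 ft³) in storage unit 7; 21 ft³ remain.
Put B9 (7 ft³) in storage unit 1; 6 ft³ remain.
Put B10 (12 ft³) in storage unit 4; 1 ft³ remain.
Put B11 (69 ft³) in storage unit 8; 6 ft³ remain.
Put B12 (8 ft³) in storage unit 6; 8 ft³ remain.
Put B13 (41 ft³) in storage unit 9; 34 ft³ remain.
Put B14 (63 ft³) in storage unit 10; 12 ft³ remain.
10 storage units × 75 ft³ = 750 ft³; used 580 ft³; unused 170 ft³.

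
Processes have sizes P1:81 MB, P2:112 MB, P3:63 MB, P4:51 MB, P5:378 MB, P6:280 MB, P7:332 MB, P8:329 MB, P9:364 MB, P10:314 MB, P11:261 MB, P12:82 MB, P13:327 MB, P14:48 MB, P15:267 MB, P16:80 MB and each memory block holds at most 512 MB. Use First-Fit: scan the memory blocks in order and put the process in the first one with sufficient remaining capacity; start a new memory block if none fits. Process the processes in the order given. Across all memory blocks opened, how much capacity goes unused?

1751

P1 (81 MB) → memory block 1 (remaining 431 MB)
P2 (112 MB) → memory block 1 (remaining 319 MB)
P3 (63 MB) → memory block 1 (remaining 256 MB)
P4 (51 MB) → memory block 1 (remaining 205 MB)
P5 (378 MB) → memory block 2 (remaining 134 MB)
P6 (280 MB) → memory block 3 (remaining 232 MB)
P7 (332 MB) → memory block 4 (remaining 180 MB)
P8 (329 MB) → memory block 5 (remaining 183 MB)
P9 (364 MB) → memory block 6 (remaining 148 MB)
P10 (314 MB) → memory block 7 (remaining 198 MB)
P11 (261 MB) → memory block 8 (remaining 251 MB)
P12 (82 MB) → memory block 1 (remaining 123 MB)
P13 (327 MB) → memory block 9 (remaining 185 MB)
P14 (48 MB) → memory block 1 (remaining 75 MB)
P15 (267 MB) → memory block 10 (remaining 245 MB)
P16 (80 MB) → memory block 2 (remaining 54 MB)
10 memory blocks × 512 MB = 5120 MB; used 3369 MB; unused 1751 MB.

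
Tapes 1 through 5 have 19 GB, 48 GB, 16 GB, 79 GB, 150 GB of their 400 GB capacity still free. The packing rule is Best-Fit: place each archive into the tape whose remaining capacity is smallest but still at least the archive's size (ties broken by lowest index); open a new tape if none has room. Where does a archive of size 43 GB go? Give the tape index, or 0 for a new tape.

2

Tapes with room: tape 2 (48 GB), tape 4 (79 GB), tape 5 (150 GB).
Tightest fit is tape 2 with 48 GB free.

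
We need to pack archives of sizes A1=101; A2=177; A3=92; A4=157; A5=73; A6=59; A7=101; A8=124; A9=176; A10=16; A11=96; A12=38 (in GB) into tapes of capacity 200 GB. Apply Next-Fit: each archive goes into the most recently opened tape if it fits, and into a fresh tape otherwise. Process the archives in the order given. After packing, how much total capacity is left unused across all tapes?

590

tape 1: place A1 (101 GB), 99 GB left
tape 2: place A2 (177 GB), 23 GB left
tape 3: place A3 (92 GB), 108 GB left
tape 4: place A4 (157 GB), 43 GB left
tape 5: place A5 (73 GB), 127 GB left
tape 5: place A6 (59 GB), 68 GB left
tape 6: place A7 (101 GB), 99 GB left
tape 7: place A8 (124 GB), 76 GB left
tape 8: place A9 (176 GB), 24 GB left
tape 8: place A10 (16 GB), 8 GB left
tape 9: place A11 (96 GB), 104 GB left
tape 9: place A12 (38 GB), 66 GB left
9 tapes × 200 GB = 1800 GB; used 1210 GB; unused 590 GB.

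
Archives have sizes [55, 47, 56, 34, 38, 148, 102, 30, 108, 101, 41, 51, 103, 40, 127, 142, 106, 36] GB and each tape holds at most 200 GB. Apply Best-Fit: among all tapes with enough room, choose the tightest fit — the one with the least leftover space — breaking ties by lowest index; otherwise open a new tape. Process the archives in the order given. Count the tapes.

55 GB → tape 1 (remaining 145 GB)
47 GB → tape 1 (remaining 98 GB)
56 GB → tape 1 (remaining 42 GB)
34 GB → tape 1 (remaining 8 GB)
38 GB → tape 2 (remaining 162 GB)
148 GB → tape 2 (remaining 14 GB)
102 GB → tape 3 (remaining 98 GB)
30 GB → tape 3 (remaining 68 GB)
108 GB → tape 4 (remaining 92 GB)
101 GB → tape 5 (remaining 99 GB)
41 GB → tape 3 (remaining 27 GB)
51 GB → tape 4 (remaining 41 GB)
103 GB → tape 6 (remaining 97 GB)
40 GB → tape 4 (remaining 1 GB)
127 GB → tape 7 (remaining 73 GB)
142 GB → tape 8 (remaining 58 GB)
106 GB → tape 9 (remaining 94 GB)
36 GB → tape 8 (remaining 22 GB)
Final tapes: [55,47,56,34] [38,148] [102,30,41] [108,51,40] [101] [103] [127] [142,36] [106].

9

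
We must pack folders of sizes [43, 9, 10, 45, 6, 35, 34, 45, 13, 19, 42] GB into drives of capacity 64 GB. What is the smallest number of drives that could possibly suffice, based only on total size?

Total size = 43 + 9 + 10 + 45 + 6 + 35 + 34 + 45 + 13 + 19 + 42 = 301 GB.
⌈301 / 64⌉ = 5.

5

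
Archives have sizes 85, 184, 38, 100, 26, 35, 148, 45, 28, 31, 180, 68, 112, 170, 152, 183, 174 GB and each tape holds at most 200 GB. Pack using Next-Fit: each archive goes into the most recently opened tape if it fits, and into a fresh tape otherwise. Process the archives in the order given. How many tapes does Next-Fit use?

85 GB → tape 1 (remaining 115 GB)
184 GB → tape 2 (remaining 16 GB)
38 GB → tape 3 (remaining 162 GB)
100 GB → tape 3 (remaining 62 GB)
26 GB → tape 3 (remaining 36 GB)
35 GB → tape 3 (remaining 1 GB)
148 GB → tape 4 (remaining 52 GB)
45 GB → tape 4 (remaining 7 GB)
28 GB → tape 5 (remaining 172 GB)
31 GB → tape 5 (remaining 141 GB)
180 GB → tape 6 (remaining 20 GB)
68 GB → tape 7 (remaining 132 GB)
112 GB → tape 7 (remaining 20 GB)
170 GB → tape 8 (remaining 30 GB)
152 GB → tape 9 (remaining 48 GB)
183 GB → tape 10 (remaining 17 GB)
174 GB → tape 11 (remaining 26 GB)
Final tapes: [85] [184] [38,100,26,35] [148,45] [28,31] [180] [68,112] [170] [152] [183] [174].

11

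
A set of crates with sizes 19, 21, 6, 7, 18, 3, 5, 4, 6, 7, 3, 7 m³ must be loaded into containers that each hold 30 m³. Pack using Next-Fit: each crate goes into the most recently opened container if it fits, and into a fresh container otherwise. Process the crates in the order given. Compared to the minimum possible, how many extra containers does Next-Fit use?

1

Next-Fit: [19] [21,6] [7,18,3] [5,4,6,7,3] [7] → 5 containers.
Total size 106 m³; any packing needs at least ⌈106/30⌉ = 4 containers.
An optimal packing achieves that bound: [21,7] [19,7,4] [18,7,5] [6,6,3,3] → 4 containers.
Excess: 5 − 4 = 1.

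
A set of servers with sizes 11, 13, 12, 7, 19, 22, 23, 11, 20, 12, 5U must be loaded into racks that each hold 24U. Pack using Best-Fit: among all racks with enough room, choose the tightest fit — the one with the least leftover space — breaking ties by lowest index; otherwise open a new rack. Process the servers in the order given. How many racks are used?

7 racks

11U → rack 1 (remaining 13U)
13U → rack 1 (remaining 0U)
12U → rack 2 (remaining 12U)
7U → rack 2 (remaining 5U)
19U → rack 3 (remaining 5U)
22U → rack 4 (remaining 2U)
23U → rack 5 (remaining 1U)
11U → rack 6 (remaining 13U)
20U → rack 7 (remaining 4U)
12U → rack 6 (remaining 1U)
5U → rack 2 (remaining 0U)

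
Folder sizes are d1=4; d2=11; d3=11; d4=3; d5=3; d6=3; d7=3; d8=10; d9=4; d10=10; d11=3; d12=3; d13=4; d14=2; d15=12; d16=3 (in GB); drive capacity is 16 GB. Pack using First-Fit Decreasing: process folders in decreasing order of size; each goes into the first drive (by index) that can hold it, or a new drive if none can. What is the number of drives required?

Sorted descending: 12, 11, 11, 10, 10, 4, 4, 4, 3, 3, 3, 3, 3, 3, 3, 2.
drive 1: place 12 GB, 4 GB left
drive 2: place 11 GB, 5 GB left
drive 3: place 11 GB, 5 GB left
drive 4: place 10 GB, 6 GB left
drive 5: place 10 GB, 6 GB left
drive 1: place 4 GB, 0 GB left
drive 2: place 4 GB, 1 GB left
drive 3: place 4 GB, 1 GB left
drive 4: place 3 GB, 3 GB left
drive 4: place 3 GB, 0 GB left
drive 5: place 3 GB, 3 GB left
drive 5: place 3 GB, 0 GB left
drive 6: place 3 GB, 13 GB left
drive 6: place 3 GB, 10 GB left
drive 6: place 3 GB, 7 GB left
drive 6: place 2 GB, 5 GB left

6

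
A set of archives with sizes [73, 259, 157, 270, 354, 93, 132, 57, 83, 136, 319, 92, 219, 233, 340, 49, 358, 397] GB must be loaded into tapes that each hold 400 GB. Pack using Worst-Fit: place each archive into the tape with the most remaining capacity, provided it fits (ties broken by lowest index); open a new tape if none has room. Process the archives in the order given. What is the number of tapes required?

Put 73 GB in tape 1; 327 GB remain.
Put 259 GB in tape 1; 68 GB remain.
Put 157 GB in tape 2; 243 GB remain.
Put 270 GB in tape 3; 130 GB remain.
Put 354 GB in tape 4; 46 GB remain.
Put 93 GB in tape 2; 150 GB remain.
Put 132 GB in tape 2; 18 GB remain.
Put 57 GB in tape 3; 73 GB remain.
Put 83 GB in tape 5; 317 GB remain.
Put 136 GB in tape 5; 181 GB remain.
Put 319 GB in tape 6; 81 GB remain.
Put 92 GB in tape 5; 89 GB remain.
Put 219 GB in tape 7; 181 GB remain.
Put 233 GB in tape 8; 167 GB remain.
Put 340 GB in tape 9; 60 GB remain.
Put 49 GB in tape 7; 132 GB remain.
Put 358 GB in tape 10; 42 GB remain.
Put 397 GB in tape 11; 3 GB remain.

11 tapes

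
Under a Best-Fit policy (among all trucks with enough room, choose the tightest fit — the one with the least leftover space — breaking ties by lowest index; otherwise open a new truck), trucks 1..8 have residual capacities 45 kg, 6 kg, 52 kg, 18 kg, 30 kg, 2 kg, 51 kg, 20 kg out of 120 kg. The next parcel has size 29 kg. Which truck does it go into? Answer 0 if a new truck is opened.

Trucks with room: truck 1 (45 kg), truck 3 (52 kg), truck 5 (30 kg), truck 7 (51 kg).
Tightest fit is truck 5 with 30 kg free.

5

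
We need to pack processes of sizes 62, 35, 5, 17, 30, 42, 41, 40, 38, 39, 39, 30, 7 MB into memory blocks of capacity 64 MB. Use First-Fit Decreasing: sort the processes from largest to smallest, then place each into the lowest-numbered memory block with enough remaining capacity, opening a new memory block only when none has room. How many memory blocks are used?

9

Sorted descending: 62, 42, 41, 40, 39, 39, 38, 35, 30, 30, 17, 7, 5.
62 MB → memory block 1 (remaining 2 MB)
42 MB → memory block 2 (remaining 22 MB)
41 MB → memory block 3 (remaining 23 MB)
40 MB → memory block 4 (remaining 24 MB)
39 MB → memory block 5 (remaining 25 MB)
39 MB → memory block 6 (remaining 25 MB)
38 MB → memory block 7 (remaining 26 MB)
35 MB → memory block 8 (remaining 29 MB)
30 MB → memory block 9 (remaining 34 MB)
30 MB → memory block 9 (remaining 4 MB)
17 MB → memory block 2 (remaining 5 MB)
7 MB → memory block 3 (remaining 16 MB)
5 MB → memory block 2 (remaining 0 MB)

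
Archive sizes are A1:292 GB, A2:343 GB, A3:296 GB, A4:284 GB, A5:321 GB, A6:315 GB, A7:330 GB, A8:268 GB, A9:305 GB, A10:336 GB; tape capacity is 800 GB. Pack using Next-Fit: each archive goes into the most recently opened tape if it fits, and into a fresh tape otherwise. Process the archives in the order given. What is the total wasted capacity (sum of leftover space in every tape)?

A1 (292 GB) → tape 1 (remaining 508 GB)
A2 (343 GB) → tape 1 (remaining 165 GB)
A3 (296 GB) → tape 2 (remaining 504 GB)
A4 (284 GB) → tape 2 (remaining 220 GB)
A5 (321 GB) → tape 3 (remaining 479 GB)
A6 (315 GB) → tape 3 (remaining 164 GB)
A7 (330 GB) → tape 4 (remaining 470 GB)
A8 (268 GB) → tape 4 (remaining 202 GB)
A9 (305 GB) → tape 5 (remaining 495 GB)
A10 (336 GB) → tape 5 (remaining 159 GB)
5 tapes × 800 GB = 4000 GB; used 3090 GB; unused 910 GB.

910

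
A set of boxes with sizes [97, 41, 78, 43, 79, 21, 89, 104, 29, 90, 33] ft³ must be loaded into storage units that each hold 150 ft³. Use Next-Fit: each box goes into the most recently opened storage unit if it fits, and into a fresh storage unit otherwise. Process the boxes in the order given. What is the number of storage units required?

Put 97 ft³ in storage unit 1; 53 ft³ remain.
Put 41 ft³ in storage unit 1; 12 ft³ remain.
Put 78 ft³ in storage unit 2; 72 ft³ remain.
Put 43 ft³ in storage unit 2; 29 ft³ remain.
Put 79 ft³ in storage unit 3; 71 ft³ remain.
Put 21 ft³ in storage unit 3; 50 ft³ remain.
Put 89 ft³ in storage unit 4; 61 ft³ remain.
Put 104 ft³ in storage unit 5; 46 ft³ remain.
Put 29 ft³ in storage unit 5; 17 ft³ remain.
Put 90 ft³ in storage unit 6; 60 ft³ remain.
Put 33 ft³ in storage unit 6; 27 ft³ remain.
Final storage units: [97,41] [78,43] [79,21] [89] [104,29] [90,33].

6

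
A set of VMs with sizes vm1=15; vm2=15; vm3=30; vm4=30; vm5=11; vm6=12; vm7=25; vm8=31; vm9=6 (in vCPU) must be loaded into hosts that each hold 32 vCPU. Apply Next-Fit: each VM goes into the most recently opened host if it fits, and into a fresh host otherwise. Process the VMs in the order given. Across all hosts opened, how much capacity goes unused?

49

Put vm1 (15 vCPU) in host 1; 17 vCPU remain.
Put vm2 (15 vCPU) in host 1; 2 vCPU remain.
Put vm3 (30 vCPU) in host 2; 2 vCPU remain.
Put vm4 (30 vCPU) in host 3; 2 vCPU remain.
Put vm5 (11 vCPU) in host 4; 21 vCPU remain.
Put vm6 (12 vCPU) in host 4; 9 vCPU remain.
Put vm7 (25 vCPU) in host 5; 7 vCPU remain.
Put vm8 (31 vCPU) in host 6; 1 vCPU remain.
Put vm9 (6 vCPU) in host 7; 26 vCPU remain.
7 hosts × 32 vCPU = 224 vCPU; used 175 vCPU; unused 49 vCPU.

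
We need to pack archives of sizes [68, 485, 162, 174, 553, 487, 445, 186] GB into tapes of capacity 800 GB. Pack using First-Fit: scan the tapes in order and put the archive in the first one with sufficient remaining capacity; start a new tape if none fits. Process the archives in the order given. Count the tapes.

68 GB → tape 1 (remaining 732 GB)
485 GB → tape 1 (remaining 247 GB)
162 GB → tape 1 (remaining 85 GB)
174 GB → tape 2 (remaining 626 GB)
553 GB → tape 2 (remaining 73 GB)
487 GB → tape 3 (remaining 313 GB)
445 GB → tape 4 (remaining 355 GB)
186 GB → tape 3 (remaining 127 GB)

4 tapes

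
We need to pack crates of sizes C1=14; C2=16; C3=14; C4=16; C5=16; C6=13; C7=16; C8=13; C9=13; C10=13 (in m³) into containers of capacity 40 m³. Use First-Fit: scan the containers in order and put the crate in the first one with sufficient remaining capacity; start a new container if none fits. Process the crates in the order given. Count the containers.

5

Put C1 (14 m³) in container 1; 26 m³ remain.
Put C2 (16 m³) in container 1; 10 m³ remain.
Put C3 (14 m³) in container 2; 26 m³ remain.
Put C4 (16 m³) in container 2; 10 m³ remain.
Put C5 (16 m³) in container 3; 24 m³ remain.
Put C6 (13 m³) in container 3; 11 m³ remain.
Put C7 (16 m³) in container 4; 24 m³ remain.
Put C8 (13 m³) in container 4; 11 m³ remain.
Put C9 (13 m³) in container 5; 27 m³ remain.
Put C10 (13 m³) in container 5; 14 m³ remain.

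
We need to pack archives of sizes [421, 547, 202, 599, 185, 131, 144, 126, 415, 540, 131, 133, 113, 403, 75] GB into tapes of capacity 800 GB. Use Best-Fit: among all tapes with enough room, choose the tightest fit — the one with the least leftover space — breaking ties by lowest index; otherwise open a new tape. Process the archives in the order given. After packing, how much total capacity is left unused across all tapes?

635

Put 421 GB in tape 1; 379 GB remain.
Put 547 GB in tape 2; 253 GB remain.
Put 202 GB in tape 2; 51 GB remain.
Put 599 GB in tape 3; 201 GB remain.
Put 185 GB in tape 3; 16 GB remain.
Put 131 GB in tape 1; 248 GB remain.
Put 144 GB in tape 1; 104 GB remain.
Put 126 GB in tape 4; 674 GB remain.
Put 415 GB in tape 4; 259 GB remain.
Put 540 GB in tape 5; 260 GB remain.
Put 131 GB in tape 4; 128 GB remain.
Put 133 GB in tape 5; 127 GB remain.
Put 113 GB in tape 5; 14 GB remain.
Put 403 GB in tape 6; 397 GB remain.
Put 75 GB in tape 1; 29 GB remain.
6 tapes × 800 GB = 4800 GB; used 4165 GB; unused 635 GB.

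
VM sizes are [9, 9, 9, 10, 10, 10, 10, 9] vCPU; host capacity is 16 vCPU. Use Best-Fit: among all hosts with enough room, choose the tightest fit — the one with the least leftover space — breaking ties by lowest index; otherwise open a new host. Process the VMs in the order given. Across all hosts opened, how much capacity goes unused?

9 vCPU → host 1 (remaining 7 vCPU)
9 vCPU → host 2 (remaining 7 vCPU)
9 vCPU → host 3 (remaining 7 vCPU)
10 vCPU → host 4 (remaining 6 vCPU)
10 vCPU → host 5 (remaining 6 vCPU)
10 vCPU → host 6 (remaining 6 vCPU)
10 vCPU → host 7 (remaining 6 vCPU)
9 vCPU → host 8 (remaining 7 vCPU)
8 hosts × 16 vCPU = 128 vCPU; used 76 vCPU; unused 52 vCPU.

52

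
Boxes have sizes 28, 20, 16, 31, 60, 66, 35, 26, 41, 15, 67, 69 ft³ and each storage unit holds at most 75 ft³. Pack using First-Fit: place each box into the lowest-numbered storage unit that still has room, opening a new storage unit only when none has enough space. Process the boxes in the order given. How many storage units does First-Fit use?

7

Put 28 ft³ in storage unit 1; 47 ft³ remain.
Put 20 ft³ in storage unit 1; 27 ft³ remain.
Put 16 ft³ in storage unit 1; 11 ft³ remain.
Put 31 ft³ in storage unit 2; 44 ft³ remain.
Put 60 ft³ in storage unit 3; 15 ft³ remain.
Put 66 ft³ in storage unit 4; 9 ft³ remain.
Put 35 ft³ in storage unit 2; 9 ft³ remain.
Put 26 ft³ in storage unit 5; 49 ft³ remain.
Put 41 ft³ in storage unit 5; 8 ft³ remain.
Put 15 ft³ in storage unit 3; 0 ft³ remain.
Put 67 ft³ in storage unit 6; 8 ft³ remain.
Put 69 ft³ in storage unit 7; 6 ft³ remain.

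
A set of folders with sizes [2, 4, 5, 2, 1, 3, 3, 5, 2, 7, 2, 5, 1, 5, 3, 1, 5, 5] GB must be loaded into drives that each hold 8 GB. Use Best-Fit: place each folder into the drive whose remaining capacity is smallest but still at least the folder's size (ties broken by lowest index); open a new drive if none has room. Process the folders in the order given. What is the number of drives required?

2 GB → drive 1 (remaining 6 GB)
4 GB → drive 1 (remaining 2 GB)
5 GB → drive 2 (remaining 3 GB)
2 GB → drive 1 (remaining 0 GB)
1 GB → drive 2 (remaining 2 GB)
3 GB → drive 3 (remaining 5 GB)
3 GB → drive 3 (remaining 2 GB)
5 GB → drive 4 (remaining 3 GB)
2 GB → drive 2 (remaining 0 GB)
7 GB → drive 5 (remaining 1 GB)
2 GB → drive 3 (remaining 0 GB)
5 GB → drive 6 (remaining 3 GB)
1 GB → drive 5 (remaining 0 GB)
5 GB → drive 7 (remaining 3 GB)
3 GB → drive 4 (remaining 0 GB)
1 GB → drive 6 (remaining 2 GB)
5 GB → drive 8 (remaining 3 GB)
5 GB → drive 9 (remaining 3 GB)
Final drives: [2,4,2] [5,1,2] [3,3,2] [5,3] [7,1] [5,1] [5] [5] [5].

9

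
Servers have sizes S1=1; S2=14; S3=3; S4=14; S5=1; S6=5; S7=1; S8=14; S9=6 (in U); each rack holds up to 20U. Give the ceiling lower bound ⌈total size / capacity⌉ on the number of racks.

Total size = 1 + 14 + 3 + 14 + 1 + 5 + 1 + 14 + 6 = 59U.
⌈59 / 20⌉ = 3.

3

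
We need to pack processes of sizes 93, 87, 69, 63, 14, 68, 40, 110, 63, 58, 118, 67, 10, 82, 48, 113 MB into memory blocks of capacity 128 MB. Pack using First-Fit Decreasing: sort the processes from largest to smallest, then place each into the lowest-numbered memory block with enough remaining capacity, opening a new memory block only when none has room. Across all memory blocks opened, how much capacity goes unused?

Sorted descending: 118, 113, 110, 93, 87, 82, 69, 68, 67, 63, 63, 58, 48, 40, 14, 10.
Put 118 MB in memory block 1; 10 MB remain.
Put 113 MB in memory block 2; 15 MB remain.
Put 110 MB in memory block 3; 18 MB remain.
Put 93 MB in memory block 4; 35 MB remain.
Put 87 MB in memory block 5; 41 MB remain.
Put 82 MB in memory block 6; 46 MB remain.
Put 69 MB in memory block 7; 59 MB remain.
Put 68 MB in memory block 8; 60 MB remain.
Put 67 MB in memory block 9; 61 MB remain.
Put 63 MB in memory block 10; 65 MB remain.
Put 63 MB in memory block 10; 2 MB remain.
Put 58 MB in memory block 7; 1 MB remain.
Put 48 MB in memory block 8; 12 MB remain.
Put 40 MB in memory block 5; 1 MB remain.
Put 14 MB in memory block 2; 1 MB remain.
Put 10 MB in memory block 1; 0 MB remain.
10 memory blocks × 128 MB = 1280 MB; used 1103 MB; unused 177 MB.

177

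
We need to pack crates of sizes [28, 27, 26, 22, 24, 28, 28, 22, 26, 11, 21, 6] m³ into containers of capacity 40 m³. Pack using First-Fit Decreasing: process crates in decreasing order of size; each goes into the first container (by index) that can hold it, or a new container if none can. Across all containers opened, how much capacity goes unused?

131

Sorted descending: 28, 28, 28, 27, 26, 26, 24, 22, 22, 21, 11, 6.
container 1: place 28 m³, 12 m³ left
container 2: place 28 m³, 12 m³ left
container 3: place 28 m³, 12 m³ left
container 4: place 27 m³, 13 m³ left
container 5: place 26 m³, 14 m³ left
container 6: place 26 m³, 14 m³ left
container 7: place 24 m³, 16 m³ left
container 8: place 22 m³, 18 m³ left
container 9: place 22 m³, 18 m³ left
container 10: place 21 m³, 19 m³ left
container 1: place 11 m³, 1 m³ left
container 2: place 6 m³, 6 m³ left
10 containers × 40 m³ = 400 m³; used 269 m³; unused 131 m³.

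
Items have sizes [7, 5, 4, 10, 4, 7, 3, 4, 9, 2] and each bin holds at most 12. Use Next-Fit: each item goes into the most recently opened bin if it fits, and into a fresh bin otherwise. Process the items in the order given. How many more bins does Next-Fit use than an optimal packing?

1

Next-Fit: [7,5] [4] [10] [4,7] [3,4] [9,2] → 6 bins.
Total size 55; any packing needs at least ⌈55/12⌉ = 5 bins.
An optimal packing achieves that bound: [10,2] [9,3] [7,5] [7,4] [4,4] → 5 bins.
Excess: 6 − 5 = 1.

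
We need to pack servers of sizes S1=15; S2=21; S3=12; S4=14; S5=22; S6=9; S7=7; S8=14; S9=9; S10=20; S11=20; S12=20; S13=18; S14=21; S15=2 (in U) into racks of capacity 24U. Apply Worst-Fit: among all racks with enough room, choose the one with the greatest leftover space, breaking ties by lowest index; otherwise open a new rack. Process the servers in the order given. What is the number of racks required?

rack 1: place S1 (15U), 9U left
rack 2: place S2 (21U), 3U left
rack 3: place S3 (12U), 12U left
rack 4: place S4 (14U), 10U left
rack 5: place S5 (22U), 2U left
rack 3: place S6 (9U), 3U left
rack 4: place S7 (7U), 3U left
rack 6: place S8 (14U), 10U left
rack 6: place S9 (9U), 1U left
rack 7: place S10 (20U), 4U left
rack 8: place S11 (20U), 4U left
rack 9: place S12 (20U), 4U left
rack 10: place S13 (18U), 6U left
rack 11: place S14 (21U), 3U left
rack 1: place S15 (2U), 7U left

11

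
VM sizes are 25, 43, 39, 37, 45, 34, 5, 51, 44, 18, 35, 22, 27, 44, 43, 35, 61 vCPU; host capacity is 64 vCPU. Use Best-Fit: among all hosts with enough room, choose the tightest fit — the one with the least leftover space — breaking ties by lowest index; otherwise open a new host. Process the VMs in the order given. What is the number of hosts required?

12

25 vCPU → host 1 (remaining 39 vCPU)
43 vCPU → host 2 (remaining 21 vCPU)
39 vCPU → host 1 (remaining 0 vCPU)
37 vCPU → host 3 (remaining 27 vCPU)
45 vCPU → host 4 (remaining 19 vCPU)
34 vCPU → host 5 (remaining 30 vCPU)
5 vCPU → host 4 (remaining 14 vCPU)
51 vCPU → host 6 (remaining 13 vCPU)
44 vCPU → host 7 (remaining 20 vCPU)
18 vCPU → host 7 (remaining 2 vCPU)
35 vCPU → host 8 (remaining 29 vCPU)
22 vCPU → host 3 (remaining 5 vCPU)
27 vCPU → host 8 (remaining 2 vCPU)
44 vCPU → host 9 (remaining 20 vCPU)
43 vCPU → host 10 (remaining 21 vCPU)
35 vCPU → host 11 (remaining 29 vCPU)
61 vCPU → host 12 (remaining 3 vCPU)
Final hosts: [25,39] [43] [37,22] [45,5] [34] [51] [44,18] [35,27] [44] [43] [35] [61].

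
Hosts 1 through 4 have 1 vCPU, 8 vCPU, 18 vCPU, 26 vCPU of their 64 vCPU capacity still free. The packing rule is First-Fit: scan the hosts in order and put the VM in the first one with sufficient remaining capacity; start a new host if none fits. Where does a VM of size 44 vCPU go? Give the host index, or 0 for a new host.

0

No host has ≥ 44 vCPU free, so a new host is opened.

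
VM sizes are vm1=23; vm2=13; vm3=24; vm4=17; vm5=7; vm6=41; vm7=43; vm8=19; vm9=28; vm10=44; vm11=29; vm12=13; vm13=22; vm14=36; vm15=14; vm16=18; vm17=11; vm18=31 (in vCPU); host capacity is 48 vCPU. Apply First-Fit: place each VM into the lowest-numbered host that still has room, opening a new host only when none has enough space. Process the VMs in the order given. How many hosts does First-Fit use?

11

Put vm1 (23 vCPU) in host 1; 25 vCPU remain.
Put vm2 (13 vCPU) in host 1; 12 vCPU remain.
Put vm3 (24 vCPU) in host 2; 24 vCPU remain.
Put vm4 (17 vCPU) in host 2; 7 vCPU remain.
Put vm5 (7 vCPU) in host 1; 5 vCPU remain.
Put vm6 (41 vCPU) in host 3; 7 vCPU remain.
Put vm7 (43 vCPU) in host 4; 5 vCPU remain.
Put vm8 (19 vCPU) in host 5; 29 vCPU remain.
Put vm9 (28 vCPU) in host 5; 1 vCPU remain.
Put vm10 (44 vCPU) in host 6; 4 vCPU remain.
Put vm11 (29 vCPU) in host 7; 19 vCPU remain.
Put vm12 (13 vCPU) in host 7; 6 vCPU remain.
Put vm13 (22 vCPU) in host 8; 26 vCPU remain.
Put vm14 (36 vCPU) in host 9; 12 vCPU remain.
Put vm15 (14 vCPU) in host 8; 12 vCPU remain.
Put vm16 (18 vCPU) in host 10; 30 vCPU remain.
Put vm17 (11 vCPU) in host 8; 1 vCPU remain.
Put vm18 (31 vCPU) in host 11; 17 vCPU remain.
Final hosts: [23,13,7] [24,17] [41] [43] [19,28] [44] [29,13] [22,14,11] [36] [18] [31].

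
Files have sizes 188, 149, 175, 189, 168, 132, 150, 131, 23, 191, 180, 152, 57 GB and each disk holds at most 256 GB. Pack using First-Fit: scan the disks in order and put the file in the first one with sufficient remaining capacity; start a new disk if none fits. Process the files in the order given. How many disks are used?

Put 188 GB in disk 1; 68 GB remain.
Put 149 GB in disk 2; 107 GB remain.
Put 175 GB in disk 3; 81 GB remain.
Put 189 GB in disk 4; 67 GB remain.
Put 168 GB in disk 5; 88 GB remain.
Put 132 GB in disk 6; 124 GB remain.
Put 150 GB in disk 7; 106 GB remain.
Put 131 GB in disk 8; 125 GB remain.
Put 23 GB in disk 1; 45 GB remain.
Put 191 GB in disk 9; 65 GB remain.
Put 180 GB in disk 10; 76 GB remain.
Put 152 GB in disk 11; 104 GB remain.
Put 57 GB in disk 2; 50 GB remain.

11 disks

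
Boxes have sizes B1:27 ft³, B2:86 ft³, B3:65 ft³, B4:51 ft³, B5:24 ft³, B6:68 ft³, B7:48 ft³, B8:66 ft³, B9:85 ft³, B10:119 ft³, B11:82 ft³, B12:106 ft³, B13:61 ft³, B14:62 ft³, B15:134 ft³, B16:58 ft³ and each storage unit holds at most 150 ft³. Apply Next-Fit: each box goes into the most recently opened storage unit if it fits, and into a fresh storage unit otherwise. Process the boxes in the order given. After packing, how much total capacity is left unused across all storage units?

508

Put B1 (27 ft³) in storage unit 1; 123 ft³ remain.
Put B2 (86 ft³) in storage unit 1; 37 ft³ remain.
Put B3 (65 ft³) in storage unit 2; 85 ft³ remain.
Put B4 (51 ft³) in storage unit 2; 34 ft³ remain.
Put B5 (24 ft³) in storage unit 2; 10 ft³ remain.
Put B6 (68 ft³) in storage unit 3; 82 ft³ remain.
Put B7 (48 ft³) in storage unit 3; 34 ft³ remain.
Put B8 (66 ft³) in storage unit 4; 84 ft³ remain.
Put B9 (85 ft³) in storage unit 5; 65 ft³ remain.
Put B10 (119 ft³) in storage unit 6; 31 ft³ remain.
Put B11 (82 ft³) in storage unit 7; 68 ft³ remain.
Put B12 (106 ft³) in storage unit 8; 44 ft³ remain.
Put B13 (61 ft³) in storage unit 9; 89 ft³ remain.
Put B14 (62 ft³) in storage unit 9; 27 ft³ remain.
Put B15 (134 ft³) in storage unit 10; 16 ft³ remain.
Put B16 (58 ft³) in storage unit 11; 92 ft³ remain.
11 storage units × 150 ft³ = 1650 ft³; used 1142 ft³; unused 508 ft³.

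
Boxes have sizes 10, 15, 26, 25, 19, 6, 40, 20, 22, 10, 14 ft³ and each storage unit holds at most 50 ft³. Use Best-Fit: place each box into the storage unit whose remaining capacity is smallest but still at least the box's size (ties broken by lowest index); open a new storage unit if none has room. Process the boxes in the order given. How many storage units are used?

Put 10 ft³ in storage unit 1; 40 ft³ remain.
Put 15 ft³ in storage unit 1; 25 ft³ remain.
Put 26 ft³ in storage unit 2; 24 ft³ remain.
Put 25 ft³ in storage unit 1; 0 ft³ remain.
Put 19 ft³ in storage unit 2; 5 ft³ remain.
Put 6 ft³ in storage unit 3; 44 ft³ remain.
Put 40 ft³ in storage unit 3; 4 ft³ remain.
Put 20 ft³ in storage unit 4; 30 ft³ remain.
Put 22 ft³ in storage unit 4; 8 ft³ remain.
Put 10 ft³ in storage unit 5; 40 ft³ remain.
Put 14 ft³ in storage unit 5; 26 ft³ remain.
Final storage units: [10,15,25] [26,19] [6,40] [20,22] [10,14].

5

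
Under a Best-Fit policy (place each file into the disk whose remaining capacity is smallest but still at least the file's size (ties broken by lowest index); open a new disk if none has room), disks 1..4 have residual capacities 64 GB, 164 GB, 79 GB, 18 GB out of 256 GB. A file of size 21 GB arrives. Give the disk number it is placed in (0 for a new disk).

1

Disks with room: disk 1 (64 GB), disk 2 (164 GB), disk 3 (79 GB).
Tightest fit is disk 1 with 64 GB free.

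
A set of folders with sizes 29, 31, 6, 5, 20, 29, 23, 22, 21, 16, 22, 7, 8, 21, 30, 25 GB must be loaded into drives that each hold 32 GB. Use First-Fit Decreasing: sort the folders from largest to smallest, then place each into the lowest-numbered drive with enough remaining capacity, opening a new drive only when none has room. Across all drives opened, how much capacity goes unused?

Sorted descending: 31, 30, 29, 29, 25, 23, 22, 22, 21, 21, 20, 16, 8, 7, 6, 5.
Put 31 GB in drive 1; 1 GB remain.
Put 30 GB in drive 2; 2 GB remain.
Put 29 GB in drive 3; 3 GB remain.
Put 29 GB in drive 4; 3 GB remain.
Put 25 GB in drive 5; 7 GB remain.
Put 23 GB in drive 6; 9 GB remain.
Put 22 GB in drive 7; 10 GB remain.
Put 22 GB in drive 8; 10 GB remain.
Put 21 GB in drive 9; 11 GB remain.
Put 21 GB in drive 10; 11 GB remain.
Put 20 GB in drive 11; 12 GB remain.
Put 16 GB in drive 12; 16 GB remain.
Put 8 GB in drive 6; 1 GB remain.
Put 7 GB in drive 5; 0 GB remain.
Put 6 GB in drive 7; 4 GB remain.
Put 5 GB in drive 8; 5 GB remain.
12 drives × 32 GB = 384 GB; used 315 GB; unused 69 GB.

69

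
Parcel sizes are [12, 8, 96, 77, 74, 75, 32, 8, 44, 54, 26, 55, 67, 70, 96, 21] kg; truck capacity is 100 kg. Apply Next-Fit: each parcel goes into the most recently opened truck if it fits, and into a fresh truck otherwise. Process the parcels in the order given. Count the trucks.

Put 12 kg in truck 1; 88 kg remain.
Put 8 kg in truck 1; 80 kg remain.
Put 96 kg in truck 2; 4 kg remain.
Put 77 kg in truck 3; 23 kg remain.
Put 74 kg in truck 4; 26 kg remain.
Put 75 kg in truck 5; 25 kg remain.
Put 32 kg in truck 6; 68 kg remain.
Put 8 kg in truck 6; 60 kg remain.
Put 44 kg in truck 6; 16 kg remain.
Put 54 kg in truck 7; 46 kg remain.
Put 26 kg in truck 7; 20 kg remain.
Put 55 kg in truck 8; 45 kg remain.
Put 67 kg in truck 9; 33 kg remain.
Put 70 kg in truck 10; 30 kg remain.
Put 96 kg in truck 11; 4 kg remain.
Put 21 kg in truck 12; 79 kg remain.

12 trucks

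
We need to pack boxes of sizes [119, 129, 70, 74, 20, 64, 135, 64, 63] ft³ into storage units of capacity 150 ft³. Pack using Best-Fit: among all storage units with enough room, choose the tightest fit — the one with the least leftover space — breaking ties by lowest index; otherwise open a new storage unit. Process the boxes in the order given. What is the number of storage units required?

6 storage units

storage unit 1: place 119 ft³, 31 ft³ left
storage unit 2: place 129 ft³, 21 ft³ left
storage unit 3: place 70 ft³, 80 ft³ left
storage unit 3: place 74 ft³, 6 ft³ left
storage unit 2: place 20 ft³, 1 ft³ left
storage unit 4: place 64 ft³, 86 ft³ left
storage unit 5: place 135 ft³, 15 ft³ left
storage unit 4: place 64 ft³, 22 ft³ left
storage unit 6: place 63 ft³, 87 ft³ left
Final storage units: [119] [129,20] [70,74] [64,64] [135] [63].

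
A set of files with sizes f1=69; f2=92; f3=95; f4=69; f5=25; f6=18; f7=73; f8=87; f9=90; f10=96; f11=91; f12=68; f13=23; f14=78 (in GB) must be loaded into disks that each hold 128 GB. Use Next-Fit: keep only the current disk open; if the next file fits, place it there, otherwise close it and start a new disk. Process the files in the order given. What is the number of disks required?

11

f1 (69 GB) → disk 1 (remaining 59 GB)
f2 (92 GB) → disk 2 (remaining 36 GB)
f3 (95 GB) → disk 3 (remaining 33 GB)
f4 (69 GB) → disk 4 (remaining 59 GB)
f5 (25 GB) → disk 4 (remaining 34 GB)
f6 (18 GB) → disk 4 (remaining 16 GB)
f7 (73 GB) → disk 5 (remaining 55 GB)
f8 (87 GB) → disk 6 (remaining 41 GB)
f9 (90 GB) → disk 7 (remaining 38 GB)
f10 (96 GB) → disk 8 (remaining 32 GB)
f11 (91 GB) → disk 9 (remaining 37 GB)
f12 (68 GB) → disk 10 (remaining 60 GB)
f13 (23 GB) → disk 10 (remaining 37 GB)
f14 (78 GB) → disk 11 (remaining 50 GB)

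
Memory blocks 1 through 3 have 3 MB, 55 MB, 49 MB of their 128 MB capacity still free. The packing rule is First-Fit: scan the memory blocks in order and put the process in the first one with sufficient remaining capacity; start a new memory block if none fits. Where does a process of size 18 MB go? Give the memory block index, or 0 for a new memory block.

Memory blocks with room: memory block 2 (55 MB), memory block 3 (49 MB).
The first with room is memory block 2.

2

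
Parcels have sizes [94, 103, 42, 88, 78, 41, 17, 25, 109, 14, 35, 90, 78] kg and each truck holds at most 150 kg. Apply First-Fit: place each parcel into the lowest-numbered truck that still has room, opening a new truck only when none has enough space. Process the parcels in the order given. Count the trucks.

Put 94 kg in truck 1; 56 kg remain.
Put 103 kg in truck 2; 47 kg remain.
Put 42 kg in truck 1; 14 kg remain.
Put 88 kg in truck 3; 62 kg remain.
Put 78 kg in truck 4; 72 kg remain.
Put 41 kg in truck 2; 6 kg remain.
Put 17 kg in truck 3; 45 kg remain.
Put 25 kg in truck 3; 20 kg remain.
Put 109 kg in truck 5; 41 kg remain.
Put 14 kg in truck 1; 0 kg remain.
Put 35 kg in truck 4; 37 kg remain.
Put 90 kg in truck 6; 60 kg remain.
Put 78 kg in truck 7; 72 kg remain.

7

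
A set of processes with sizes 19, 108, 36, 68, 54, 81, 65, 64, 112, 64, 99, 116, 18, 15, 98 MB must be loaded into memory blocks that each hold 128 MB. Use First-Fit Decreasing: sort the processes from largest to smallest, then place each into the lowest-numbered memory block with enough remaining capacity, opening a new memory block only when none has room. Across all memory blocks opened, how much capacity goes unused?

135

Sorted descending: 116, 112, 108, 99, 98, 81, 68, 65, 64, 64, 54, 36, 19, 18, 15.
Put 116 MB in memory block 1; 12 MB remain.
Put 112 MB in memory block 2; 16 MB remain.
Put 108 MB in memory block 3; 20 MB remain.
Put 99 MB in memory block 4; 29 MB remain.
Put 98 MB in memory block 5; 30 MB remain.
Put 81 MB in memory block 6; 47 MB remain.
Put 68 MB in memory block 7; 60 MB remain.
Put 65 MB in memory block 8; 63 MB remain.
Put 64 MB in memory block 9; 64 MB remain.
Put 64 MB in memory block 9; 0 MB remain.
Put 54 MB in memory block 7; 6 MB remain.
Put 36 MB in memory block 6; 11 MB remain.
Put 19 MB in memory block 3; 1 MB remain.
Put 18 MB in memory block 4; 11 MB remain.
Put 15 MB in memory block 2; 1 MB remain.
9 memory blocks × 128 MB = 1152 MB; used 1017 MB; unused 135 MB.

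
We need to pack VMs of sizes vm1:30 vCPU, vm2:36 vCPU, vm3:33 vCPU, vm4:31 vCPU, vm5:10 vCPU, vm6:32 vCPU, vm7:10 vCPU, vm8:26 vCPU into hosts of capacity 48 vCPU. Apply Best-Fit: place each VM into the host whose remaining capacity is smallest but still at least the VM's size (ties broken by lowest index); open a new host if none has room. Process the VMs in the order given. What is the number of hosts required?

host 1: place vm1 (30 vCPU), 18 vCPU left
host 2: place vm2 (36 vCPU), 12 vCPU left
host 3: place vm3 (33 vCPU), 15 vCPU left
host 4: place vm4 (31 vCPU), 17 vCPU left
host 2: place vm5 (10 vCPU), 2 vCPU left
host 5: place vm6 (32 vCPU), 16 vCPU left
host 3: place vm7 (10 vCPU), 5 vCPU left
host 6: place vm8 (26 vCPU), 22 vCPU left

6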